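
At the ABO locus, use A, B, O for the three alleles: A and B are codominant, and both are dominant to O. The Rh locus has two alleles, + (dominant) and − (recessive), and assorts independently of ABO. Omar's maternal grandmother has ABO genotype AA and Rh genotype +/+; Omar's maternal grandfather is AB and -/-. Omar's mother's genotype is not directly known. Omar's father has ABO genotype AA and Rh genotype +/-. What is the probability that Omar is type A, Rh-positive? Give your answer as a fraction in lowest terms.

Omar's mother's ABO genotype from AA × AB: 1/2 AA, 1/2 AB.
Crossing each possibility with the father AA and summing P(type A): 1/2·1 + 1/2·1/2 = 3/4.
Similarly for Rh via the mother's Rh distribution: P(Rh+) = 3/4.
Independent loci: 3/4 × 3/4 = 9/16.

9/16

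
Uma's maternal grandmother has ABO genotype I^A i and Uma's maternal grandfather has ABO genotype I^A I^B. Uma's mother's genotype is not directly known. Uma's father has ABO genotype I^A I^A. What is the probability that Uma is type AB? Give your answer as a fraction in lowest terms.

1/4

Uma's mother's ABO genotype from I^A i × I^A I^B: 1/4 I^A I^A, 1/4 I^A I^B, 1/4 I^A i, 1/4 I^B i.
Crossing each possibility with the father I^A I^A and summing P(type AB): 1/4·0 + 1/4·1/2 + 1/4·0 + 1/4·1/2 = 1/4.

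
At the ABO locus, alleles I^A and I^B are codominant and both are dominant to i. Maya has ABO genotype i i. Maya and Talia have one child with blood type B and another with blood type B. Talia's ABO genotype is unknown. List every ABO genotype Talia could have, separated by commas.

I^A I^B, I^B I^B, I^B i

For each candidate genotype of Talia, check whether crossing it with i i can produce every observed child phenotype.
  I^A I^A → possible child types {A} ✗
  I^A I^B → possible child types {A, B} ✓
  I^A i → possible child types {O, A} ✗
  I^B I^B → possible child types {B} ✓
  I^B i → possible child types {O, B} ✓
  i i → possible child types {O} ✗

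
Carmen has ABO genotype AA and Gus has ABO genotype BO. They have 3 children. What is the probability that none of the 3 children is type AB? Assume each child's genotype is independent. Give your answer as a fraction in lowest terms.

1/8

ABO cross AA × BO → 1/2 A, 1/2 AB.
So P(type AB) = 1/2 per child.
P(not type AB) = 1/2 for one child; (1/2)^3 = 1/8.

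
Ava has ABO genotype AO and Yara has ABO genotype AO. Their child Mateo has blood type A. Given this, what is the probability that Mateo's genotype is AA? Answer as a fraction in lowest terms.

Cross AO × AO → 1/4 AA, 1/2 AO, 1/4 OO.
Type-A genotypes among offspring: AA (1/4), AO (1/2); total 3/4.
P(AA | type A) = (1/4) / (3/4) = 1/3.

1/3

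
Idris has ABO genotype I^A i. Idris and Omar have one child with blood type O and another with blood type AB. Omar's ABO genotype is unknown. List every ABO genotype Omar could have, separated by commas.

For each candidate genotype of Omar, check whether crossing it with I^A i can produce every observed child phenotype.
  I^A I^A → possible child types {A} ✗
  I^A I^B → possible child types {A, B, AB} ✗
  I^A i → possible child types {O, A} ✗
  I^B I^B → possible child types {B, AB} ✗
  I^B i → possible child types {O, A, B, AB} ✓
  i i → possible child types {O, A} ✗

I^B i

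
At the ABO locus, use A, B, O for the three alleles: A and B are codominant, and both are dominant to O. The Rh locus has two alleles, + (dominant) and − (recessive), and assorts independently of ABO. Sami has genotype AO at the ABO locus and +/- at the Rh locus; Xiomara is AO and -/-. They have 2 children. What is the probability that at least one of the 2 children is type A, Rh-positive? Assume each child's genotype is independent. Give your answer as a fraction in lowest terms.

ABO cross AO × AO → 1/4 O, 3/4 A.
Rh cross +/- × -/- → 1/2 Rh+, 1/2 Rh-; so P(type A, Rh-positive) = 3/4 × 1/2 = 3/8 per child.
P(none) = (5/8)^2 = 25/64; P(at least one) = 1 − 25/64 = 39/64.

39/64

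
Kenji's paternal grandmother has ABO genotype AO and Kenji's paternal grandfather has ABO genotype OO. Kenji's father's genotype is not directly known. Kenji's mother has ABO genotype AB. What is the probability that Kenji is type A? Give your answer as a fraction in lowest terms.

1/2

Kenji's father's ABO genotype from AO × OO: 1/2 AO, 1/2 OO.
Crossing each possibility with the mother AB and summing P(type A): 1/2·1/2 + 1/2·1/2 = 1/2.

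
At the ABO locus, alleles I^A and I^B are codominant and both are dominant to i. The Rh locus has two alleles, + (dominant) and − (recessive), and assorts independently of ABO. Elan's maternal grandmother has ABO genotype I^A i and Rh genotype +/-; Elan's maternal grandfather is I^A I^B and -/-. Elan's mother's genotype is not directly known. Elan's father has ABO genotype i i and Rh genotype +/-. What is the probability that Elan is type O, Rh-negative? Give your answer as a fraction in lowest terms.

Elan's mother's ABO genotype from I^A i × I^A I^B: 1/4 I^A I^A, 1/4 I^A I^B, 1/4 I^A i, 1/4 I^B i.
Crossing each possibility with the father i i and summing P(type O): 1/4·0 + 1/4·0 + 1/4·1/2 + 1/4·1/2 = 1/4.
Similarly for Rh via the mother's Rh distribution: P(Rh-) = 3/8.
Independent loci: 1/4 × 3/8 = 3/32.

3/32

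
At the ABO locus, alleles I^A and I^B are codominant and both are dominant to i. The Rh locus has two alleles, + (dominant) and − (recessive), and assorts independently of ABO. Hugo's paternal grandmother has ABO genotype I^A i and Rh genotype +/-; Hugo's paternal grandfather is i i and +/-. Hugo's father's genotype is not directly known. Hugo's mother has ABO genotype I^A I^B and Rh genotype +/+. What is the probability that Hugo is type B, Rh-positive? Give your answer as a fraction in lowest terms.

3/8

Hugo's father's ABO genotype from I^A i × i i: 1/2 I^A i, 1/2 i i.
Crossing each possibility with the mother I^A I^B and summing P(type B): 1/2·1/4 + 1/2·1/2 = 3/8.
Similarly for Rh via the father's Rh distribution: P(Rh+) = 1.
Independent loci: 3/8 × 1 = 3/8.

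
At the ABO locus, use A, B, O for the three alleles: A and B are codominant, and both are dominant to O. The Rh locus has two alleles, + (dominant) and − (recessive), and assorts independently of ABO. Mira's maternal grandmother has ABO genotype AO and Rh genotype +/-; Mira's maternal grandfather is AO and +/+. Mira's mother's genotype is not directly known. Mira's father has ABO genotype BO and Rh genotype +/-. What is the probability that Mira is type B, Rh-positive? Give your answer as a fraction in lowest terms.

7/32

Mira's mother's ABO genotype from AO × AO: 1/4 AA, 1/2 AO, 1/4 OO.
Crossing each possibility with the father BO and summing P(type B): 1/4·0 + 1/2·1/4 + 1/4·1/2 = 1/4.
Similarly for Rh via the mother's Rh distribution: P(Rh+) = 7/8.
Independent loci: 1/4 × 7/8 = 7/32.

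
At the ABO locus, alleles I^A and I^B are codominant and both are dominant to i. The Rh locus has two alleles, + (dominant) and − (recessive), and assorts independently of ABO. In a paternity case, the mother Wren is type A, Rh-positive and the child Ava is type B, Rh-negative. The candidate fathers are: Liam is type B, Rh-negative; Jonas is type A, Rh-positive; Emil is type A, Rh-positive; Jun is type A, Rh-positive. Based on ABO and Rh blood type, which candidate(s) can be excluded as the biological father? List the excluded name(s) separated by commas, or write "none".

A candidate is excluded only if no genotype consistent with his phenotype could produce a type B, Rh-negative child with a type A, Rh-positive mother.
Jonas (type A, Rh+): no genotype consistent with that phenotype can produce a type-B Rh- child with a type-A mother.
Emil (type A, Rh+): no genotype consistent with that phenotype can produce a type-B Rh- child with a type-A mother.
Jun (type A, Rh+): no genotype consistent with that phenotype can produce a type-B Rh- child with a type-A mother.

Jonas, Emil, Jun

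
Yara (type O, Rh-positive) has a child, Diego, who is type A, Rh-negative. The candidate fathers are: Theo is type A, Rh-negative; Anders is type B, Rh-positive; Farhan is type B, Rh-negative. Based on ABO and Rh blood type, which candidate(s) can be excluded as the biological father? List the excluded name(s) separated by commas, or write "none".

A candidate is excluded only if no genotype consistent with his phenotype could produce a type A, Rh-negative child with a type O, Rh-positive mother.
Anders (type B, Rh+): no genotype consistent with that phenotype can produce a type-A Rh- child with a type-O mother.
Farhan (type B, Rh-): no genotype consistent with that phenotype can produce a type-A Rh- child with a type-O mother.

Anders, Farhan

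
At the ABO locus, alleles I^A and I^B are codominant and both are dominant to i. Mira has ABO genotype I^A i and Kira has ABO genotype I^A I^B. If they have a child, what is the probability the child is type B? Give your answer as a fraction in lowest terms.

1/4

ABO cross I^A i × I^A I^B → offspring phenotypes: 1/2 A, 1/4 B, 1/4 AB.
So P(type B) = 1/4.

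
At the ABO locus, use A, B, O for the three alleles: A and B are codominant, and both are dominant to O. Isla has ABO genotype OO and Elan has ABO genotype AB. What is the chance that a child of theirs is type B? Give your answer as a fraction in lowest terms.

1/2

ABO cross OO × AB → offspring phenotypes: 1/2 A, 1/2 B.
So P(type B) = 1/2.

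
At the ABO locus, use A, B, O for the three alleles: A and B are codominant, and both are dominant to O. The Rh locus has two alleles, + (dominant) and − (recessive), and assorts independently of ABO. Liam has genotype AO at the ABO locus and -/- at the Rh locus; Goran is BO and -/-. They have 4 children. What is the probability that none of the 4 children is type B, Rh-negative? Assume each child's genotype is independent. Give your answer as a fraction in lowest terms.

ABO cross AO × BO → 1/4 O, 1/4 A, 1/4 B, 1/4 AB.
Rh cross -/- × -/- → 1 Rh-; so P(type B, Rh-negative) = 1/4 × 1 = 1/4 per child.
P(not type B, Rh-negative) = 3/4 for one child; (3/4)^4 = 81/256.

81/256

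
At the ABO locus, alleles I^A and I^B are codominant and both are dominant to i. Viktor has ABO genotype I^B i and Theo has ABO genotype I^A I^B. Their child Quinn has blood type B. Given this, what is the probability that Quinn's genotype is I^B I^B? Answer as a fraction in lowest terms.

1/2

Cross I^B i × I^A I^B → 1/4 I^A I^B, 1/4 I^A i, 1/4 I^B I^B, 1/4 I^B i.
Type-B genotypes among offspring: I^B I^B (1/4), I^B i (1/4); total 1/2.
P(I^B I^B | type B) = (1/4) / (1/2) = 1/2.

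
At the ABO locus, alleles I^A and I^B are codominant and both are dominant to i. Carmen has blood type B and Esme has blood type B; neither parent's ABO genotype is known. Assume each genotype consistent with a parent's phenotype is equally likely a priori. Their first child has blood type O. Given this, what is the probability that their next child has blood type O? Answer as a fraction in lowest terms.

Possible genotypes: Carmen ∈ {I^B I^B, I^B i}; Esme ∈ {I^B I^B, I^B i}.
Weight each parental genotype pair by prior × P(type-O child):
  I^B i × I^B i: posterior weight 1; P(next child type O) = 1/4.
Weighted sum = 1/4.

1/4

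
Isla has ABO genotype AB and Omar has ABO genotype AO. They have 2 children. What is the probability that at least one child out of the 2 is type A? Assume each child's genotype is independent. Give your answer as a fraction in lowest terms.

ABO cross AB × AO → 1/2 A, 1/4 B, 1/4 AB.
So P(type A) = 1/2 per child.
P(none) = (1/2)^2 = 1/4; P(at least one) = 1 − 1/4 = 3/4.

3/4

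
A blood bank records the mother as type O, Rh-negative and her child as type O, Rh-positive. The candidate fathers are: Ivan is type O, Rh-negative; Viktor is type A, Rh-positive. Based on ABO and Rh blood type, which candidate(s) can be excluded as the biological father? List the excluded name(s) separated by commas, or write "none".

A candidate is excluded only if no genotype consistent with his phenotype could produce a type O, Rh-positive child with a type O, Rh-negative mother.
Ivan (type O, Rh-): no genotype consistent with that phenotype can produce a type-O Rh+ child with a type-O mother.

Ivan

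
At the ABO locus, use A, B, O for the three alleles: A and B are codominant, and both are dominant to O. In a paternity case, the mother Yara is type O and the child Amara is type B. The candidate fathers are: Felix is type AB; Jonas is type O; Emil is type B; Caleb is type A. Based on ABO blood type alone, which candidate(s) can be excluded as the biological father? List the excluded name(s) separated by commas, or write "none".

A candidate is excluded only if no genotype consistent with his phenotype could produce a type B child with a type O mother.
Jonas (type O): no genotype consistent with that phenotype can produce a type-B child with a type-O mother.
Caleb (type A): no genotype consistent with that phenotype can produce a type-B child with a type-O mother.

Jonas, Caleb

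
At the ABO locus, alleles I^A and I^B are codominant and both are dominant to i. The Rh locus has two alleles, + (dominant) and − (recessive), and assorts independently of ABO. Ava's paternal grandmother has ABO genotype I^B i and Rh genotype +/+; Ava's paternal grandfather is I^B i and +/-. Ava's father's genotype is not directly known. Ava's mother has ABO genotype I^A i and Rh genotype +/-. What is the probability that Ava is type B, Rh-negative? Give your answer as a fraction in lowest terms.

1/32

Ava's father's ABO genotype from I^B i × I^B i: 1/4 I^B I^B, 1/2 I^B i, 1/4 i i.
Crossing each possibility with the mother I^A i and summing P(type B): 1/4·1/2 + 1/2·1/4 + 1/4·0 = 1/4.
Similarly for Rh via the father's Rh distribution: P(Rh-) = 1/8.
Independent loci: 1/4 × 1/8 = 1/32.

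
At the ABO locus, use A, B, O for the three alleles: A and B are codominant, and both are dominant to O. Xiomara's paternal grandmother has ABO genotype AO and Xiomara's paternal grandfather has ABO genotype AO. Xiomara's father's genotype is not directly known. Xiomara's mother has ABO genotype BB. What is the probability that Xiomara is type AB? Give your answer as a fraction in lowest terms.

Xiomara's father's ABO genotype from AO × AO: 1/4 AA, 1/2 AO, 1/4 OO.
Crossing each possibility with the mother BB and summing P(type AB): 1/4·1 + 1/2·1/2 + 1/4·0 = 1/2.

1/2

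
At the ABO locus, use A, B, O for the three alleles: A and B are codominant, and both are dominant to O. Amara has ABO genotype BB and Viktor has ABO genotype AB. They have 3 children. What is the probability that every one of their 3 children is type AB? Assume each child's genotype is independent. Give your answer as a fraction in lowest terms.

ABO cross BB × AB → 1/2 B, 1/2 AB.
So P(type AB) = 1/2 per child.
All 3 independent: (1/2)^3 = 1/8.

1/8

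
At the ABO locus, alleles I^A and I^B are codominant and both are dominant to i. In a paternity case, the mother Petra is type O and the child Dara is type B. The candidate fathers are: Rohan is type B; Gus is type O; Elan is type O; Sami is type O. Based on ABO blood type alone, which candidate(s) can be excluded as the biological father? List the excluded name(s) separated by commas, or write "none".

Gus, Elan, Sami

A candidate is excluded only if no genotype consistent with his phenotype could produce a type B child with a type O mother.
Gus (type O): no genotype consistent with that phenotype can produce a type-B child with a type-O mother.
Elan (type O): no genotype consistent with that phenotype can produce a type-B child with a type-O mother.
Sami (type O): no genotype consistent with that phenotype can produce a type-B child with a type-O mother.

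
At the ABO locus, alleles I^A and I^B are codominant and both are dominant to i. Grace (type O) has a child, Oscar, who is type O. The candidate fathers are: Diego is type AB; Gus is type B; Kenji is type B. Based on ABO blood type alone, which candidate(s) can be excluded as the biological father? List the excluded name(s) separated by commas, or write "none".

Diego

A candidate is excluded only if no genotype consistent with his phenotype could produce a type O child with a type O mother.
Diego (type AB): no genotype consistent with that phenotype can produce a type-O child with a type-O mother.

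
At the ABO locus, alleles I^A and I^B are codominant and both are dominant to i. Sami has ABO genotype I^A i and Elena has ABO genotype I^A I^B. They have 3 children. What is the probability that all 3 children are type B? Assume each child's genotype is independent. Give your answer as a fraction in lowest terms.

1/64

ABO cross I^A i × I^A I^B → 1/2 A, 1/4 B, 1/4 AB.
So P(type B) = 1/4 per child.
All 3 independent: (1/4)^3 = 1/64.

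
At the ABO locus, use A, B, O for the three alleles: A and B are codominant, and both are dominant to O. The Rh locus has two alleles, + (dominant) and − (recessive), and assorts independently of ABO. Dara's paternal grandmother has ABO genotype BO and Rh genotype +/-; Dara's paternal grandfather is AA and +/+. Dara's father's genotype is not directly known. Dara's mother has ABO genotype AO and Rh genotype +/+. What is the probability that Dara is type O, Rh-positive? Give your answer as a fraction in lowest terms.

Dara's father's ABO genotype from BO × AA: 1/2 AB, 1/2 AO.
Crossing each possibility with the mother AO and summing P(type O): 1/2·0 + 1/2·1/4 = 1/8.
Similarly for Rh via the father's Rh distribution: P(Rh+) = 1.
Independent loci: 1/8 × 1 = 1/8.

1/8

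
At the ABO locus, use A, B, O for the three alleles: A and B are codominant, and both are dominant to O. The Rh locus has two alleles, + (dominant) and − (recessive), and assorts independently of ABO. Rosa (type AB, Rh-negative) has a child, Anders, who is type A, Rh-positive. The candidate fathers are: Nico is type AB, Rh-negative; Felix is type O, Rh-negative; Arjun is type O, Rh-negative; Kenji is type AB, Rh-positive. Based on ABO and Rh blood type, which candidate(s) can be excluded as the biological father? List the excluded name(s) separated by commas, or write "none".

A candidate is excluded only if no genotype consistent with his phenotype could produce a type A, Rh-positive child with a type AB, Rh-negative mother.
Nico (type AB, Rh-): no genotype consistent with that phenotype can produce a type-A Rh+ child with a type-AB mother.
Felix (type O, Rh-): no genotype consistent with that phenotype can produce a type-A Rh+ child with a type-AB mother.
Arjun (type O, Rh-): no genotype consistent with that phenotype can produce a type-A Rh+ child with a type-AB mother.

Nico, Felix, Arjun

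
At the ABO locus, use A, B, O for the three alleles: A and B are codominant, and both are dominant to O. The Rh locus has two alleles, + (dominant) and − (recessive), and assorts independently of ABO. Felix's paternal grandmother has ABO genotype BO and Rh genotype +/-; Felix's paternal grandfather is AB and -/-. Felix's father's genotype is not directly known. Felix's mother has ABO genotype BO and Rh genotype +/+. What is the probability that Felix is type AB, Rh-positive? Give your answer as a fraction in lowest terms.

Felix's father's ABO genotype from BO × AB: 1/4 AB, 1/4 AO, 1/4 BB, 1/4 BO.
Crossing each possibility with the mother BO and summing P(type AB): 1/4·1/4 + 1/4·1/4 + 1/4·0 + 1/4·0 = 1/8.
Similarly for Rh via the father's Rh distribution: P(Rh+) = 1.
Independent loci: 1/8 × 1 = 1/8.

1/8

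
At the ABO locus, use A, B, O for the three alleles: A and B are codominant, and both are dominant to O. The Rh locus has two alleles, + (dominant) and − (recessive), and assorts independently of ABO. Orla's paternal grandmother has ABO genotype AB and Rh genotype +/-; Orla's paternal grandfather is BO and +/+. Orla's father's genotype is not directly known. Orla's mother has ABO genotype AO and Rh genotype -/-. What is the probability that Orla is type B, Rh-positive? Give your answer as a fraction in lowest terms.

Orla's father's ABO genotype from AB × BO: 1/4 AB, 1/4 AO, 1/4 BB, 1/4 BO.
Crossing each possibility with the mother AO and summing P(type B): 1/4·1/4 + 1/4·0 + 1/4·1/2 + 1/4·1/4 = 1/4.
Similarly for Rh via the father's Rh distribution: P(Rh+) = 3/4.
Independent loci: 1/4 × 3/4 = 3/16.

3/16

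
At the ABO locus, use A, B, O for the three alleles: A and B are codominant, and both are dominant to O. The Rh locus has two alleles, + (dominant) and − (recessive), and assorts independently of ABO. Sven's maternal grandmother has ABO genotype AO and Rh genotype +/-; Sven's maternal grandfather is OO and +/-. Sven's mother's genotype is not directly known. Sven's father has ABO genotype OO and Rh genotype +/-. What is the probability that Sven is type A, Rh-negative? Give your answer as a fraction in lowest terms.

Sven's mother's ABO genotype from AO × OO: 1/2 AO, 1/2 OO.
Crossing each possibility with the father OO and summing P(type A): 1/2·1/2 + 1/2·0 = 1/4.
Similarly for Rh via the mother's Rh distribution: P(Rh-) = 1/4.
Independent loci: 1/4 × 1/4 = 1/16.

1/16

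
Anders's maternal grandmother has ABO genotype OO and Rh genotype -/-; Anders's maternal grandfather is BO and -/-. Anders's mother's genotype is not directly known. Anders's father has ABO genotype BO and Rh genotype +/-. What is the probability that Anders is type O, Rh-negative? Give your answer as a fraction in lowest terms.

Anders's mother's ABO genotype from OO × BO: 1/2 BO, 1/2 OO.
Crossing each possibility with the father BO and summing P(type O): 1/2·1/4 + 1/2·1/2 = 3/8.
Similarly for Rh via the mother's Rh distribution: P(Rh-) = 1/2.
Independent loci: 3/8 × 1/2 = 3/16.

3/16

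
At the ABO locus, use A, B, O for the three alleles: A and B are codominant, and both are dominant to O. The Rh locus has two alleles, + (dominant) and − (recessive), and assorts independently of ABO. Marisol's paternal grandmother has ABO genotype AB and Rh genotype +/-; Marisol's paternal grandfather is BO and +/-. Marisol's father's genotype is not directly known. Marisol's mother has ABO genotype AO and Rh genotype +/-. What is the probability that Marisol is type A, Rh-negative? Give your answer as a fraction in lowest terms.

Marisol's father's ABO genotype from AB × BO: 1/4 AB, 1/4 AO, 1/4 BB, 1/4 BO.
Crossing each possibility with the mother AO and summing P(type A): 1/4·1/2 + 1/4·3/4 + 1/4·0 + 1/4·1/4 = 3/8.
Similarly for Rh via the father's Rh distribution: P(Rh-) = 1/4.
Independent loci: 3/8 × 1/4 = 3/32.

3/32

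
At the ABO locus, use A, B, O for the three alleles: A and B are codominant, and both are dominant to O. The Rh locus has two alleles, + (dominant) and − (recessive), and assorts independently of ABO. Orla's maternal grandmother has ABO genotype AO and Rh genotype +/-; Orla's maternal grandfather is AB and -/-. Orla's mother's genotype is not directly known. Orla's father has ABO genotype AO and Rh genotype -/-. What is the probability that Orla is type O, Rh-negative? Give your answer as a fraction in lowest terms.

Orla's mother's ABO genotype from AO × AB: 1/4 AA, 1/4 AB, 1/4 AO, 1/4 BO.
Crossing each possibility with the father AO and summing P(type O): 1/4·0 + 1/4·0 + 1/4·1/4 + 1/4·1/4 = 1/8.
Similarly for Rh via the mother's Rh distribution: P(Rh-) = 3/4.
Independent loci: 1/8 × 3/4 = 3/32.

3/32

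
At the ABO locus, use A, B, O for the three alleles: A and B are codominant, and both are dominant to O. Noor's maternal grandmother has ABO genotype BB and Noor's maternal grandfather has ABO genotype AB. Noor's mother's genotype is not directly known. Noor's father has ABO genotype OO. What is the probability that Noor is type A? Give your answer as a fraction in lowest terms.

Noor's mother's ABO genotype from BB × AB: 1/2 AB, 1/2 BB.
Crossing each possibility with the father OO and summing P(type A): 1/2·1/2 + 1/2·0 = 1/4.

1/4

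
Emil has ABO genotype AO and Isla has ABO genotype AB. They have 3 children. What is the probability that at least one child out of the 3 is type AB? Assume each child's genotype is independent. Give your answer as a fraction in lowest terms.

37/64

ABO cross AO × AB → 1/2 A, 1/4 B, 1/4 AB.
So P(type AB) = 1/4 per child.
P(none) = (3/4)^3 = 27/64; P(at least one) = 1 − 27/64 = 37/64.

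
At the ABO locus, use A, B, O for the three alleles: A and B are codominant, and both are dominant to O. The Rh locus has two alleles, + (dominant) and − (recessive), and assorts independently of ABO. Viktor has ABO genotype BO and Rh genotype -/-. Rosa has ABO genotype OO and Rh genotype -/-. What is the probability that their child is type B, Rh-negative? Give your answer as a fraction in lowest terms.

1/2

ABO cross BO × OO → offspring phenotypes: 1/2 O, 1/2 B.
Rh cross -/- × -/- → 1 Rh-.
Independent loci: P(type B, Rh-negative) = 1/2 × 1 = 1/2.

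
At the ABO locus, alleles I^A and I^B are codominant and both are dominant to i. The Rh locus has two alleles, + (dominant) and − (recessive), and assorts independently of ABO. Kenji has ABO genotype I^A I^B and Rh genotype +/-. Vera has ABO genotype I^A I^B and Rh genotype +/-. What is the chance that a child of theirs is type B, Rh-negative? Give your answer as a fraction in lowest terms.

ABO cross I^A I^B × I^A I^B → offspring phenotypes: 1/4 A, 1/4 B, 1/2 AB.
Rh cross +/- × +/- → 3/4 Rh+, 1/4 Rh-.
Independent loci: P(type B, Rh-negative) = 1/4 × 1/4 = 1/16.

1/16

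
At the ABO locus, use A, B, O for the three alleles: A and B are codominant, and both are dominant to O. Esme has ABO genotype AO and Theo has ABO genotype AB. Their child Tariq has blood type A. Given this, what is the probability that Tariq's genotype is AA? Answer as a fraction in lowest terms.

1/2

Cross AO × AB → 1/4 AA, 1/4 AB, 1/4 AO, 1/4 BO.
Type-A genotypes among offspring: AA (1/4), AO (1/4); total 1/2.
P(AA | type A) = (1/4) / (1/2) = 1/2.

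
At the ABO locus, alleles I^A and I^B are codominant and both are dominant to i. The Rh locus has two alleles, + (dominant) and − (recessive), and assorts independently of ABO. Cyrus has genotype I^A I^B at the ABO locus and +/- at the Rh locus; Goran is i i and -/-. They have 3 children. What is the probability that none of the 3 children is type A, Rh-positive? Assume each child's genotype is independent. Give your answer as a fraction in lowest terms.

ABO cross I^A I^B × i i → 1/2 A, 1/2 B.
Rh cross +/- × -/- → 1/2 Rh+, 1/2 Rh-; so P(type A, Rh-positive) = 1/2 × 1/2 = 1/4 per child.
P(not type A, Rh-positive) = 3/4 for one child; (3/4)^3 = 27/64.

27/64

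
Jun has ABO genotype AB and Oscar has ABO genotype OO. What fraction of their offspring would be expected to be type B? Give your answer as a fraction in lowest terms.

1/2

ABO cross AB × OO → offspring phenotypes: 1/2 A, 1/2 B.
So P(type B) = 1/2.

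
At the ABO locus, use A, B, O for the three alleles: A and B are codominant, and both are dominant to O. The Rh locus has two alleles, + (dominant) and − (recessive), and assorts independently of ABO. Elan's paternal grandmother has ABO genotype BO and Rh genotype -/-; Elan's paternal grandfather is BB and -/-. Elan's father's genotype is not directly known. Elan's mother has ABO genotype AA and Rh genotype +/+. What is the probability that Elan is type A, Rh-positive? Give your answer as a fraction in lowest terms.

1/4

Elan's father's ABO genotype from BO × BB: 1/2 BB, 1/2 BO.
Crossing each possibility with the mother AA and summing P(type A): 1/2·0 + 1/2·1/2 = 1/4.
Similarly for Rh via the father's Rh distribution: P(Rh+) = 1.
Independent loci: 1/4 × 1 = 1/4.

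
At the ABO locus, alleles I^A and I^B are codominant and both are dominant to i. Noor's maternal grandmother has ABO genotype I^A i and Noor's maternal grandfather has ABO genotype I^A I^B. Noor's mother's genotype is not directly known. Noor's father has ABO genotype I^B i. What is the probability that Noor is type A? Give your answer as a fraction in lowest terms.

1/4

Noor's mother's ABO genotype from I^A i × I^A I^B: 1/4 I^A I^A, 1/4 I^A I^B, 1/4 I^A i, 1/4 I^B i.
Crossing each possibility with the father I^B i and summing P(type A): 1/4·1/2 + 1/4·1/4 + 1/4·1/4 + 1/4·0 = 1/4.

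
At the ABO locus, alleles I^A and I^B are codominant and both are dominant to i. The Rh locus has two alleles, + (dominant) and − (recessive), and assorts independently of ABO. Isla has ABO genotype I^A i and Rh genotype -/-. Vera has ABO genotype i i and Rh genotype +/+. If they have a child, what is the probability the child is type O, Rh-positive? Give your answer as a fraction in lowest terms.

ABO cross I^A i × i i → offspring phenotypes: 1/2 O, 1/2 A.
Rh cross -/- × +/+ → 1 Rh+.
Independent loci: P(type O, Rh-positive) = 1/2 × 1 = 1/2.

1/2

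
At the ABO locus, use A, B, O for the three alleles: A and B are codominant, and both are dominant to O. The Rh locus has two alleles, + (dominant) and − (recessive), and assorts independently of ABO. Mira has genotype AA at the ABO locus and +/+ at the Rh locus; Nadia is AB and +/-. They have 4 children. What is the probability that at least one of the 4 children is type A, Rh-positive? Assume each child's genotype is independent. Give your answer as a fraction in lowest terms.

15/16

ABO cross AA × AB → 1/2 A, 1/2 AB.
Rh cross +/+ × +/- → 1 Rh+; so P(type A, Rh-positive) = 1/2 × 1 = 1/2 per child.
P(none) = (1/2)^4 = 1/16; P(at least one) = 1 − 1/16 = 15/16.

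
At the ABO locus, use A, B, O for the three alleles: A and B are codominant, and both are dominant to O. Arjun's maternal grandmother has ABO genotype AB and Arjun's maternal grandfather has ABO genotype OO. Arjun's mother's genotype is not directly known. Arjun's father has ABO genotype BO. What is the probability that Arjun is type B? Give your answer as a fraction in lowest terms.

Arjun's mother's ABO genotype from AB × OO: 1/2 AO, 1/2 BO.
Crossing each possibility with the father BO and summing P(type B): 1/2·1/4 + 1/2·3/4 = 1/2.

1/2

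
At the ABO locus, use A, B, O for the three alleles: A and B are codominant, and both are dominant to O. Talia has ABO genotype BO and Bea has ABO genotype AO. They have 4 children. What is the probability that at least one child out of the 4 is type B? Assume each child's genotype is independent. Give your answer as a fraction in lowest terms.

175/256

ABO cross BO × AO → 1/4 O, 1/4 A, 1/4 B, 1/4 AB.
So P(type B) = 1/4 per child.
P(none) = (3/4)^4 = 81/256; P(at least one) = 1 − 81/256 = 175/256.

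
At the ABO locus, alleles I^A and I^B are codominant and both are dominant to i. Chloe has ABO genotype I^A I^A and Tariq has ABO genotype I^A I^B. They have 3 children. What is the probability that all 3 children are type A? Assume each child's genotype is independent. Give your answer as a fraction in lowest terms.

ABO cross I^A I^A × I^A I^B → 1/2 A, 1/2 AB.
So P(type A) = 1/2 per child.
All 3 independent: (1/2)^3 = 1/8.

1/8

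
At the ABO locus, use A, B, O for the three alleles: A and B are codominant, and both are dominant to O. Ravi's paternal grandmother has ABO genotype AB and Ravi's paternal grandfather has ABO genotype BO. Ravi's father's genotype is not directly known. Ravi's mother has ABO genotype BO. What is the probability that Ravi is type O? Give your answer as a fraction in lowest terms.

1/8

Ravi's father's ABO genotype from AB × BO: 1/4 AB, 1/4 AO, 1/4 BB, 1/4 BO.
Crossing each possibility with the mother BO and summing P(type O): 1/4·0 + 1/4·1/4 + 1/4·0 + 1/4·1/4 = 1/8.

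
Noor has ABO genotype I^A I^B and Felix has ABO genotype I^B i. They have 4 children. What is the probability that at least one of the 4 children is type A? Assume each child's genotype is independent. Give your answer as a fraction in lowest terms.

ABO cross I^A I^B × I^B i → 1/4 A, 1/2 B, 1/4 AB.
So P(type A) = 1/4 per child.
P(none) = (3/4)^4 = 81/256; P(at least one) = 1 − 81/256 = 175/256.

175/256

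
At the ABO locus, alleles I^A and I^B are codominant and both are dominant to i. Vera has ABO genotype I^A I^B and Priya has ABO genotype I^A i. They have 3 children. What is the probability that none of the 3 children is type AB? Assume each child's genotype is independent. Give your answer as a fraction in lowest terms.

27/64

ABO cross I^A I^B × I^A i → 1/2 A, 1/4 B, 1/4 AB.
So P(type AB) = 1/4 per child.
P(not type AB) = 3/4 for one child; (3/4)^3 = 27/64.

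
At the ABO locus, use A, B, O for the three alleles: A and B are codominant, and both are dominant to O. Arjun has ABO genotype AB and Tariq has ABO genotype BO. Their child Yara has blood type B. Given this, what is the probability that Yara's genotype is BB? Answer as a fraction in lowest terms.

1/2

Cross AB × BO → 1/4 AB, 1/4 AO, 1/4 BB, 1/4 BO.
Type-B genotypes among offspring: BB (1/4), BO (1/4); total 1/2.
P(BB | type B) = (1/4) / (1/2) = 1/2.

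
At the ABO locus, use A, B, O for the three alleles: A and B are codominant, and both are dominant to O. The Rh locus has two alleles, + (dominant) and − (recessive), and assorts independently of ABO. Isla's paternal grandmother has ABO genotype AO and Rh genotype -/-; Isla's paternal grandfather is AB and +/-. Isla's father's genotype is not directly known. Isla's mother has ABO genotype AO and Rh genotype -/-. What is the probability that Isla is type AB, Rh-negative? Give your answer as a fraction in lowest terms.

3/32

Isla's father's ABO genotype from AO × AB: 1/4 AA, 1/4 AB, 1/4 AO, 1/4 BO.
Crossing each possibility with the mother AO and summing P(type AB): 1/4·0 + 1/4·1/4 + 1/4·0 + 1/4·1/4 = 1/8.
Similarly for Rh via the father's Rh distribution: P(Rh-) = 3/4.
Independent loci: 1/8 × 3/4 = 3/32.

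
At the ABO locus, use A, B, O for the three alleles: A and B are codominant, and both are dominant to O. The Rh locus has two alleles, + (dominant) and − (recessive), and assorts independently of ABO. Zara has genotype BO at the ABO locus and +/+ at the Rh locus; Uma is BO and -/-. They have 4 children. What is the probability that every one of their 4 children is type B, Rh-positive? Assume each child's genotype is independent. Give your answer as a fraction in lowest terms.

ABO cross BO × BO → 1/4 O, 3/4 B.
Rh cross +/+ × -/- → 1 Rh+; so P(type B, Rh-positive) = 3/4 × 1 = 3/4 per child.
All 4 independent: (3/4)^4 = 81/256.

81/256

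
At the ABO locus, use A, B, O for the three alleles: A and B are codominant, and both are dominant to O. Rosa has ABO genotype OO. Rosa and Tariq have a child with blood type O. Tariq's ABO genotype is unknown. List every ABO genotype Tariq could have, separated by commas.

For each candidate genotype of Tariq, check whether crossing it with OO can produce every observed child phenotype.
  AA → possible child types {A} ✗
  AB → possible child types {A, B} ✗
  AO → possible child types {O, A} ✓
  BB → possible child types {B} ✗
  BO → possible child types {O, B} ✓
  OO → possible child types {O} ✓

AO, BO, OO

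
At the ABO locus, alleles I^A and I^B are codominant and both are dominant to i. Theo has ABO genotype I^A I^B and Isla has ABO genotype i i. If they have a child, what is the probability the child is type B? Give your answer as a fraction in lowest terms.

ABO cross I^A I^B × i i → offspring phenotypes: 1/2 A, 1/2 B.
So P(type B) = 1/2.

1/2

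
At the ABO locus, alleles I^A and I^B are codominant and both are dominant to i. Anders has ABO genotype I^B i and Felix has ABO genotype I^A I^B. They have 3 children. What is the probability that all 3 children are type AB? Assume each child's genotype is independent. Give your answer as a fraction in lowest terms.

1/64

ABO cross I^B i × I^A I^B → 1/4 A, 1/2 B, 1/4 AB.
So P(type AB) = 1/4 per child.
All 3 independent: (1/4)^3 = 1/64.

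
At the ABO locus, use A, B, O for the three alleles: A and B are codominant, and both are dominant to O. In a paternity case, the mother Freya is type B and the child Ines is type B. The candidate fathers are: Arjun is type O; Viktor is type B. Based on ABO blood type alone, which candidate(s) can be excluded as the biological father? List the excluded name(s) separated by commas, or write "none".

A candidate is excluded only if no genotype consistent with his phenotype could produce a type B child with a type B mother.
Every candidate has at least one consistent genotype combination, so none can be excluded.

none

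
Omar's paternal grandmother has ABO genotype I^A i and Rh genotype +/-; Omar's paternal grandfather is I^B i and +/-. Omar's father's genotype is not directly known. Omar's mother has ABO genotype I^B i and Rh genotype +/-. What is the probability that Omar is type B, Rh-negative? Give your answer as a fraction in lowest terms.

1/8

Omar's father's ABO genotype from I^A i × I^B i: 1/4 I^A I^B, 1/4 I^A i, 1/4 I^B i, 1/4 i i.
Crossing each possibility with the mother I^B i and summing P(type B): 1/4·1/2 + 1/4·1/4 + 1/4·3/4 + 1/4·1/2 = 1/2.
Similarly for Rh via the father's Rh distribution: P(Rh-) = 1/4.
Independent loci: 1/2 × 1/4 = 1/8.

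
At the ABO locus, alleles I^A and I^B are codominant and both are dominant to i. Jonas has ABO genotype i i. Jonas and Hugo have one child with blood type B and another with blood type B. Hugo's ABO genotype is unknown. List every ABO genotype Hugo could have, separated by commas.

For each candidate genotype of Hugo, check whether crossing it with i i can produce every observed child phenotype.
  I^A I^A → possible child types {A} ✗
  I^A I^B → possible child types {A, B} ✓
  I^A i → possible child types {O, A} ✗
  I^B I^B → possible child types {B} ✓
  I^B i → possible child types {O, B} ✓
  i i → possible child types {O} ✗

I^A I^B, I^B I^B, I^B i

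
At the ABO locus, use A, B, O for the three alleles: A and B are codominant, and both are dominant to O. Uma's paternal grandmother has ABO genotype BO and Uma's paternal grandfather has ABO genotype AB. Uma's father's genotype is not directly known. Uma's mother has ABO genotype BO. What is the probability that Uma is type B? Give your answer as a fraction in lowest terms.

Uma's father's ABO genotype from BO × AB: 1/4 AB, 1/4 AO, 1/4 BB, 1/4 BO.
Crossing each possibility with the mother BO and summing P(type B): 1/4·1/2 + 1/4·1/4 + 1/4·1 + 1/4·3/4 = 5/8.

5/8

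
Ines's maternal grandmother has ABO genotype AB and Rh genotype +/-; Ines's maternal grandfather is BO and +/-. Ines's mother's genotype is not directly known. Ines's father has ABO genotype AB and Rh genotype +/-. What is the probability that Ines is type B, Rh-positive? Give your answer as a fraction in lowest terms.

Ines's mother's ABO genotype from AB × BO: 1/4 AB, 1/4 AO, 1/4 BB, 1/4 BO.
Crossing each possibility with the father AB and summing P(type B): 1/4·1/4 + 1/4·1/4 + 1/4·1/2 + 1/4·1/2 = 3/8.
Similarly for Rh via the mother's Rh distribution: P(Rh+) = 3/4.
Independent loci: 3/8 × 3/4 = 9/32.

9/32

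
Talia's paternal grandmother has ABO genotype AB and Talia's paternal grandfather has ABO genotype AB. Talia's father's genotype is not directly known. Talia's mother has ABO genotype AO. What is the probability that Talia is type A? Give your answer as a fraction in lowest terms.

Talia's father's ABO genotype from AB × AB: 1/4 AA, 1/2 AB, 1/4 BB.
Crossing each possibility with the mother AO and summing P(type A): 1/4·1 + 1/2·1/2 + 1/4·0 = 1/2.

1/2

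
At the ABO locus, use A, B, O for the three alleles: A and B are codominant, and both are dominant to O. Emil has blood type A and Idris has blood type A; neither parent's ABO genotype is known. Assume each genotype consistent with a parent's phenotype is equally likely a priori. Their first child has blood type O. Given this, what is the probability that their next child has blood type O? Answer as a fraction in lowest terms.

Possible genotypes: Emil ∈ {AA, AO}; Idris ∈ {AA, AO}.
Weight each parental genotype pair by prior × P(type-O child):
  AO × AO: posterior weight 1; P(next child type O) = 1/4.
Weighted sum = 1/4.

1/4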